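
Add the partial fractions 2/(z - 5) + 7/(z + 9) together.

Common denominator (z - 5)(z + 9). Numerator: 2(z + 9) + 7(z - 5) = (2z + 18) + (7z - 35) = 9z - 17
Result: (9z - 17)/[(z - 5)(z + 9)]


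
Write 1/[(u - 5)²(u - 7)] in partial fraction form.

Cover-up at u=7: R = 1/(7 - 5)² = 1/4. Cover-up at u=5: Q = 1/(5 - 7) = -1/2. Comparing u² coeff: P = -R = -1/4
Result: (-1/4)/(u - 5) - (1/2)/(u - 5)² + (1/4)/(u - 7)


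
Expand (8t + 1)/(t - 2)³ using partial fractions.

(8t + 1) = A(t - 2)² + B(t - 2) + C. At t = 2: C = 8·2 + 1 = 17. Coefficients: A = 0, B = 8
Result: 8/(t - 2)² + 17/(t - 2)³


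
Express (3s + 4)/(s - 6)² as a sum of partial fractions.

(3s + 4) = α(s - 6) + β. At s = 6: β = 3·6 + 4 = 22. Coeff of s: α = 3
Result: 3/(s - 6) + 22/(s - 6)²


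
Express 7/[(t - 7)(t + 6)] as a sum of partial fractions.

7/(t - 7)(t + 6) = P/(t - 7) + Q/(t + 6). P = 7/(7 + 6) = 7/13, Q = 7/(-6 - 7) = -7/13
Result: (7/13)/(t - 7) - (7/13)/(t + 6)


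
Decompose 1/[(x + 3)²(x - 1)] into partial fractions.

Cover-up at x=1: γ = 1/(1 + 3)² = 1/16. Cover-up at x=-3: β = 1/(-3 - 1) = -1/4. Comparing x² coeff: α = -γ = -1/16
Result: (-1/16)/(x + 3) - (1/4)/(x + 3)² + (1/16)/(x - 1)


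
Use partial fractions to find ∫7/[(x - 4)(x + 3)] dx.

Decompose: 7/[(x - 4)(x + 3)] = 1/(x - 4) - 1/(x + 3). Integrate each term: ln|(x - 4)| - ln|(x + 3)| + C


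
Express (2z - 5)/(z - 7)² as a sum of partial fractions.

(2z - 5) = P(z - 7) + Q. At z = 7: Q = 2·7 - 5 = 9. Coeff of z: P = 2
Result: 2/(z - 7) + 9/(z - 7)²


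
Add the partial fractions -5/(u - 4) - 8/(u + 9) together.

Common denominator (u - 4)(u + 9). Numerator: -5(u + 9) - 8(u - 4) = (-5u - 45) - (8u - 32) = -13u - 13
Result: (-13u - 13)/[(u - 4)(u + 9)]


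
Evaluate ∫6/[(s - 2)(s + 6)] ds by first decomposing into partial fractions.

Decompose: 6/[(s - 2)(s + 6)] = (3/4)/(s - 2) - (3/4)/(s + 6). Integrate each term: (3/4) ln|(s - 2)| - (3/4) ln|(s + 6)| + C


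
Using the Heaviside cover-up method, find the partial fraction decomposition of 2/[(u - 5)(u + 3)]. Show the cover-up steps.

Cover (u - 5): set u=5, get P = 2/(5 + 3) = 1/4. Cover (u + 3): set u=-3, get Q = 2/(-3 - 5) = -1/4.
Result: (1/4)/(u - 5) - (1/4)/(u + 3)


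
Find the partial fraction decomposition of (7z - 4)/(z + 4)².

(7z - 4) = α(z + 4) + β. At z = -4: β = 7·(-4) - 4 = -32. Coeff of z: α = 7
Result: 7/(z + 4) - 32/(z + 4)²


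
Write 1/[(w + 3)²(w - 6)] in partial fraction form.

Cover-up at w=6: R = 1/(6 + 3)² = 1/81. Cover-up at w=-3: Q = 1/(-3 - 6) = -1/9. Comparing w² coeff: P = -R = -1/81
Result: (-1/81)/(w + 3) - (1/9)/(w + 3)² + (1/81)/(w - 6)


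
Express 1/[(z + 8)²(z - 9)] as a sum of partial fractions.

Cover-up at z=9: γ = 1/(9 + 8)² = 1/289. Cover-up at z=-8: β = 1/(-8 - 9) = -1/17. Comparing z² coeff: α = -γ = -1/289
Result: (-1/289)/(z + 8) - (1/17)/(z + 8)² + (1/289)/(z - 9)


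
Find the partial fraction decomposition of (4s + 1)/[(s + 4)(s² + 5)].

At s=-4: A = (4·(-4) + 1)/((-4)² + 5) = -5/7. B = -A = 5/7, C = 4 - (-4)·A = 8/7
Result: (-5/7)/(s + 4) + ((5/7)s + 8/7)/(s² + 5)


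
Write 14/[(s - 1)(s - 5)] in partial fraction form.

14/(s - 1)(s - 5) = P/(s - 1) + Q/(s - 5). P = 14/(1 - 5) = -7/2, Q = 14/(5 - 1) = 7/2
Result: (-7/2)/(s - 1) + (7/2)/(s - 5)


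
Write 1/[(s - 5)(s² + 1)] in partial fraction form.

Cover-up at s = 5: P = 1/(5² + 1) = 1/26. Then Q = -P = -1/26, R = -P·(0 + 5) = -5/26
Result: (1/26)/(s - 5) - ((1/26)s + 5/26)/(s² + 1)


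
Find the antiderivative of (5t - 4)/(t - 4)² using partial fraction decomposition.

Decompose: P = 5, Q = 5·4 - 4 = 16, so (5t - 4)/(t - 4)² = 5/(t - 4) + 16/(t - 4)². Integrate: ∫ P/(t - 4) dt = 5 ln|(t - 4)|; ∫ Q/(t - 4)² dt = -16/(t - 4). Sum: 5 ln|(t - 4)| - 16/(t - 4) + C


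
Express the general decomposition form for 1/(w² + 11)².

Repeated quadratic factor: (Pw + Q)/(w² + 11) + (Rw + S)/(w² + 11)²


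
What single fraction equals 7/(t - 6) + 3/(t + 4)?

Common denominator (t - 6)(t + 4). Numerator: 7(t + 4) + 3(t - 6) = (7t + 28) + (3t - 18) = 10t + 10
Result: (10t + 10)/[(t - 6)(t + 4)]


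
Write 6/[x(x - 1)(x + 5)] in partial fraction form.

Using cover-up method: P = -6/5, Q = 1, R = 1/5
Result: (-6/5)/x + 1/(x - 1) + (1/5)/(x + 5)


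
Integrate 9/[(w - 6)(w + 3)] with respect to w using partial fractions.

Decompose: 9/[(w - 6)(w + 3)] = 1/(w - 6) - 1/(w + 3). Integrate each term: ln|(w - 6)| - ln|(w + 3)| + C


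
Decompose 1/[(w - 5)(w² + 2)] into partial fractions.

Cover-up at w = 5: α = 1/(5² + 2) = 1/27. Then β = -α = -1/27, γ = -α·(0 + 5) = -5/27
Result: (1/27)/(w - 5) - ((1/27)w + 5/27)/(w² + 2)


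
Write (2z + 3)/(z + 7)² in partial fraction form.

(2z + 3) = α(z + 7) + β. At z = -7: β = 2·(-7) + 3 = -11. Coeff of z: α = 2
Result: 2/(z + 7) - 11/(z + 7)²


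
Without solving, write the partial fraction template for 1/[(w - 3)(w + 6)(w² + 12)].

Two linear + quadratic: A/(w - 3) + B/(w + 6) + (Cw + D)/(w² + 12)


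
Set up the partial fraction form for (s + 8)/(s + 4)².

Repeated linear factor: α/(s + 4) + β/(s + 4)²


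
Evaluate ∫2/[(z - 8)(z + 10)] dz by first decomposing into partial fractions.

Decompose: 2/[(z - 8)(z + 10)] = (1/9)/(z - 8) - (1/9)/(z + 10). Integrate each term: (1/9) ln|(z - 8)| - (1/9) ln|(z + 10)| + C


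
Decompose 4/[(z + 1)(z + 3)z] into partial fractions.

Using cover-up method: α = -2, β = 2/3, γ = 4/3
Result: -2/(z + 1) + (2/3)/(z + 3) + (4/3)/z


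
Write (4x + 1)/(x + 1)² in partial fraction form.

(4x + 1) = α(x + 1) + β. At x = -1: β = 4·(-1) + 1 = -3. Coeff of x: α = 4
Result: 4/(x + 1) - 3/(x + 1)²


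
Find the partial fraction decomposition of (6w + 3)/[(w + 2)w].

At w=-2: P = (6·(-2) + 3)/(-2 - 0) = 9/2. At w=0: Q = (6·0 + 3)/(0 + 2) = 3/2
Result: (9/2)/(w + 2) + (3/2)/w


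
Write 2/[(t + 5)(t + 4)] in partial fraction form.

2/(t + 5)(t + 4) = A/(t + 5) + B/(t + 4). A = 2/(-5 + 4) = -2, B = 2/(-4 + 5) = 2
Result: -2/(t + 5) + 2/(t + 4)


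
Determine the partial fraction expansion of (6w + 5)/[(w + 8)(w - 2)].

At w=-8: A = (6·(-8) + 5)/(-8 - 2) = 43/10. At w=2: B = (6·2 + 5)/(2 + 8) = 17/10
Result: (43/10)/(w + 8) + (17/10)/(w - 2)


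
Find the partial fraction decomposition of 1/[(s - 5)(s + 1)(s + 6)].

Using cover-up method: α = 1/66, β = -1/30, γ = 1/55
Result: (1/66)/(s - 5) - (1/30)/(s + 1) + (1/55)/(s + 6)


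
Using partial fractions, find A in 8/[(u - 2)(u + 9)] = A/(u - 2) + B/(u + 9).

Cover-up at u = 2: A = 8/(2 + 9) = 8/11


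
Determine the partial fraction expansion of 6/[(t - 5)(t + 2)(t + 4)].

Using cover-up method: P = 2/21, Q = -3/7, R = 1/3
Result: (2/21)/(t - 5) - (3/7)/(t + 2) + (1/3)/(t + 4)


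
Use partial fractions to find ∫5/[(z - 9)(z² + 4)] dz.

Cover-up at z=9: α = 5/(9²+4) = 1/17. Coeff matching: β = -1/17, γ = -9/17. Decomposition: (1/17)/(z - 9) - ((1/17)z + 9/17)/(z² + 4). Integrate: linear → ln, quadratic → (1/2)ln + arctan: (1/17) ln|(z - 9)| - (1/34) ln(z² + 4) - (9/34) arctan(z/2) + C


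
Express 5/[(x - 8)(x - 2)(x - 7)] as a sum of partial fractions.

Using cover-up method: P = 5/6, Q = 1/6, R = -1
Result: (5/6)/(x - 8) + (1/6)/(x - 2) - 1/(x - 7)


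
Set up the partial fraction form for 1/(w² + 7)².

Repeated quadratic factor: (Aw + B)/(w² + 7) + (Cw + D)/(w² + 7)²


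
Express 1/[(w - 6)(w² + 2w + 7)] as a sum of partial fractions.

Cover-up at w = 6: A = 1/(6² + 2·6 + 7) = 1/55. Then B = -A = -1/55, C = -A·(2 + 6) = -8/55
Result: (1/55)/(w - 6) - ((1/55)w + 8/55)/(w² + 2w + 7)


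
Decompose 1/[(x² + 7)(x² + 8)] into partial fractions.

Coefficient matching gives P = R = 0, Q = 1/(8-7) = 1, S = -Q = -1
Result: 1/(x² + 7) - 1/(x² + 8)


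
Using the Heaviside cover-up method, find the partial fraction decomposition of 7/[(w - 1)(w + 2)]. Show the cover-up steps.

Cover (w - 1): set w=1, get A = 7/(1 + 2) = 7/3. Cover (w + 2): set w=-2, get B = 7/(-2 - 1) = -7/3.
Result: (7/3)/(w - 1) - (7/3)/(w + 2)


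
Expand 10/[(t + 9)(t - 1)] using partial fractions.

10/(t + 9)(t - 1) = A/(t + 9) + B/(t - 1). A = 10/(-9 - 1) = -1, B = 10/(1 + 9) = 1
Result: -1/(t + 9) + 1/(t - 1)


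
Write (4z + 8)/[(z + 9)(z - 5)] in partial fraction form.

At z=-9: P = (4·(-9) + 8)/(-9 - 5) = 2. At z=5: Q = (4·5 + 8)/(5 + 9) = 2
Result: 2/(z + 9) + 2/(z - 5)


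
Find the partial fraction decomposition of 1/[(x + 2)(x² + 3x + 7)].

Cover-up at x = -2: α = 1/((-2)² + 3·(-2) + 7) = 1/5. Then β = -α = -1/5, γ = -α·(3 - 2) = -1/5
Result: (1/5)/(x + 2) - ((1/5)x + 1/5)/(x² + 3x + 7)


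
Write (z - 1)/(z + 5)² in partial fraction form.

(z - 1) = α(z + 5) + β. At z = -5: β = 1·(-5) - 1 = -6. Coeff of z: α = 1
Result: 1/(z + 5) - 6/(z + 5)²


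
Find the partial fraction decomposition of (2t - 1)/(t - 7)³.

(2t - 1) = α(t - 7)² + β(t - 7) + γ. At t = 7: γ = 2·7 - 1 = 13. Coefficients: α = 0, β = 2
Result: 2/(t - 7)² + 13/(t - 7)³


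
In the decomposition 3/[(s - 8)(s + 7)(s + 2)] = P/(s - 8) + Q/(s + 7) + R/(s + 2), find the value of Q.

Cover-up at s = -7: Q = 3/[(-7 - 8)(-7 + 2)] = 3/[(-15)(-5)] = 3/75 = 1/25


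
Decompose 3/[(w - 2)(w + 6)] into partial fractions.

3/(w - 2)(w + 6) = α/(w - 2) + β/(w + 6). α = 3/(2 + 6) = 3/8, β = 3/(-6 - 2) = -3/8
Result: (3/8)/(w - 2) - (3/8)/(w + 6)


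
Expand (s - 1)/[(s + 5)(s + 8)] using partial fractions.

At s=-5: α = (1·(-5) - 1)/(-5 + 8) = -2. At s=-8: β = (1·(-8) - 1)/(-8 + 5) = 3
Result: -2/(s + 5) + 3/(s + 8)


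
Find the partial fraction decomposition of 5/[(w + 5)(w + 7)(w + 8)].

Using cover-up method: P = 5/6, Q = -5/2, R = 5/3
Result: (5/6)/(w + 5) - (5/2)/(w + 7) + (5/3)/(w + 8)


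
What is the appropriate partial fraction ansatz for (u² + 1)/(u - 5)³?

Repeated linear factor (power 3): A/(u - 5) + B/(u - 5)² + C/(u - 5)³


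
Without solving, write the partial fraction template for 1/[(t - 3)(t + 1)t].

Three distinct linear factors: P/(t - 3) + Q/(t + 1) + R/t


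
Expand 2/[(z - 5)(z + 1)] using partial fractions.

2/(z - 5)(z + 1) = α/(z - 5) + β/(z + 1). α = 2/(5 + 1) = 1/3, β = 2/(-1 - 5) = -1/3
Result: (1/3)/(z - 5) - (1/3)/(z + 1)


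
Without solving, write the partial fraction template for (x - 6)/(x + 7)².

Repeated linear factor: α/(x + 7) + β/(x + 7)²


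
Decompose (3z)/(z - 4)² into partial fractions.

(3z) = P(z - 4) + Q. At z = 4: Q = 3·4 + 0 = 12. Coeff of z: P = 3
Result: 3/(z - 4) + 12/(z - 4)²


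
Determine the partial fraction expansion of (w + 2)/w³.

(w + 2) = Pw² + Qw + R. At w = 0: R = 1·0 + 2 = 2. Coefficients: P = 0, Q = 1
Result: 1/w² + 2/w³


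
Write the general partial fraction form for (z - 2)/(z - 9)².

Repeated linear factor: P/(z - 9) + Q/(z - 9)²


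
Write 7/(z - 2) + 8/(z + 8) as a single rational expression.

Common denominator (z - 2)(z + 8). Numerator: 7(z + 8) + 8(z - 2) = (7z + 56) + (8z - 16) = 15z + 40
Result: (15z + 40)/[(z - 2)(z + 8)]


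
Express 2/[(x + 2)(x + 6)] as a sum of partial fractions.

2/(x + 2)(x + 6) = α/(x + 2) + β/(x + 6). α = 2/(-2 + 6) = 1/2, β = 2/(-6 + 2) = -1/2
Result: (1/2)/(x + 2) - (1/2)/(x + 6)


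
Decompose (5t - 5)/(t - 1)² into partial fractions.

(5t - 5) = α(t - 1) + β. At t = 1: β = 5·1 - 5 = 0. Coeff of t: α = 5
Result: 5/(t - 1)


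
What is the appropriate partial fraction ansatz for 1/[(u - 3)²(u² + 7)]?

Repeated linear + quadratic: P/(u - 3) + Q/(u - 3)² + (Ru + S)/(u² + 7)


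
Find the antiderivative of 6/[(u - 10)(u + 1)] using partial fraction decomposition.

Decompose: 6/[(u - 10)(u + 1)] = (6/11)/(u - 10) - (6/11)/(u + 1). Integrate each term: (6/11) ln|(u - 10)| - (6/11) ln|(u + 1)| + C


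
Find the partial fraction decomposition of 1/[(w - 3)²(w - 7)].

Cover-up at w=7: γ = 1/(7 - 3)² = 1/16. Cover-up at w=3: β = 1/(3 - 7) = -1/4. Comparing w² coeff: α = -γ = -1/16
Result: (-1/16)/(w - 3) - (1/4)/(w - 3)² + (1/16)/(w - 7)


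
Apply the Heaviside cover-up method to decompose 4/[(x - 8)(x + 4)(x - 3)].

Cover (x - 8), x=8: A = 4/[(8 + 4)(8 - 3)] = 1/15. Cover (x + 4), x=-4: B = 4/[(-4 - 8)(-4 - 3)] = 1/21. Cover (x - 3), x=3: C = 4/[(3 - 8)(3 + 4)] = -4/35.
Result: (1/15)/(x - 8) + (1/21)/(x + 4) - (4/35)/(x - 3)


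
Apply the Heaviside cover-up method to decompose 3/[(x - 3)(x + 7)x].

Cover (x - 3), x=3: α = 3/[(3 + 7)(3 - 0)] = 1/10. Cover (x + 7), x=-7: β = 3/[(-7 - 3)(-7 - 0)] = 3/70. Cover x, x=0: γ = 3/[(0 - 3)(0 + 7)] = -1/7.
Result: (1/10)/(x - 3) + (3/70)/(x + 7) - (1/7)/x


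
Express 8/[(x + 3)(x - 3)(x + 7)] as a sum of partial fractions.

Using cover-up method: P = -1/3, Q = 2/15, R = 1/5
Result: (-1/3)/(x + 3) + (2/15)/(x - 3) + (1/5)/(x + 7)


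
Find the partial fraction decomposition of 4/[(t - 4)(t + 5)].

4/(t - 4)(t + 5) = A/(t - 4) + B/(t + 5). A = 4/(4 + 5) = 4/9, B = 4/(-5 - 4) = -4/9
Result: (4/9)/(t - 4) - (4/9)/(t + 5)


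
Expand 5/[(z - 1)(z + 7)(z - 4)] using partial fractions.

Using cover-up method: A = -5/24, B = 5/88, C = 5/33
Result: (-5/24)/(z - 1) + (5/88)/(z + 7) + (5/33)/(z - 4)


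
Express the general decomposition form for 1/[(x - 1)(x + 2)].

Distinct linear factors: A/(x - 1) + B/(x + 2)


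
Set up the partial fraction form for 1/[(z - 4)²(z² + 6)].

Repeated linear + quadratic: A/(z - 4) + B/(z - 4)² + (Cz + D)/(z² + 6)


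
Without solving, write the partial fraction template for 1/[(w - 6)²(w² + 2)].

Repeated linear + quadratic: α/(w - 6) + β/(w - 6)² + (γw + δ)/(w² + 2)


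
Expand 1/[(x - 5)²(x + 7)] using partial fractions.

Cover-up at x=-7: γ = 1/(-7 - 5)² = 1/144. Cover-up at x=5: β = 1/(5 + 7) = 1/12. Comparing x² coeff: α = -γ = -1/144
Result: (-1/144)/(x - 5) + (1/12)/(x - 5)² + (1/144)/(x + 7)


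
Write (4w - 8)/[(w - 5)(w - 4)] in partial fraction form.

At w=5: P = (4·5 - 8)/(5 - 4) = 12. At w=4: Q = (4·4 - 8)/(4 - 5) = -8
Result: 12/(w - 5) - 8/(w - 4)


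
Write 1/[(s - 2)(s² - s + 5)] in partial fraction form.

Cover-up at s = 2: P = 1/(2² - 1·2 + 5) = 1/7. Then Q = -P = -1/7, R = -P·(-1 + 2) = -1/7
Result: (1/7)/(s - 2) - ((1/7)s + 1/7)/(s² - s + 5)


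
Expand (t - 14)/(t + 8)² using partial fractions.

(t - 14) = P(t + 8) + Q. At t = -8: Q = 1·(-8) - 14 = -22. Coeff of t: P = 1
Result: 1/(t + 8) - 22/(t + 8)²


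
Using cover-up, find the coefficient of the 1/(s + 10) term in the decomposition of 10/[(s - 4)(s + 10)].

Cover (s + 10), set s=-10: 10/((s - 4) at s=-10) = 10/(-14) = -5/7


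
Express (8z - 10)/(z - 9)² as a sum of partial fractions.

(8z - 10) = α(z - 9) + β. At z = 9: β = 8·9 - 10 = 62. Coeff of z: α = 8
Result: 8/(z - 9) + 62/(z - 9)²


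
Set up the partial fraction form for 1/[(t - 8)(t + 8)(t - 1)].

Three distinct linear factors: A/(t - 8) + B/(t + 8) + C/(t - 1)


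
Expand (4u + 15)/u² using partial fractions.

(4u + 15) = αu + β. At u = 0: β = 4·0 + 15 = 15. Coeff of u: α = 4
Result: 4/u + 15/u²


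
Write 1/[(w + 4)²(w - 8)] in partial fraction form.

Cover-up at w=8: γ = 1/(8 + 4)² = 1/144. Cover-up at w=-4: β = 1/(-4 - 8) = -1/12. Comparing w² coeff: α = -γ = -1/144
Result: (-1/144)/(w + 4) - (1/12)/(w + 4)² + (1/144)/(w - 8)


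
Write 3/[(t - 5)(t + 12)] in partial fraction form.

3/(t - 5)(t + 12) = A/(t - 5) + B/(t + 12). A = 3/(5 + 12) = 3/17, B = 3/(-12 - 5) = -3/17
Result: (3/17)/(t - 5) - (3/17)/(t + 12)


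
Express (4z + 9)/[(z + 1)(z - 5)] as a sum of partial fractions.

At z=-1: α = (4·(-1) + 9)/(-1 - 5) = -5/6. At z=5: β = (4·5 + 9)/(5 + 1) = 29/6
Result: (-5/6)/(z + 1) + (29/6)/(z - 5)


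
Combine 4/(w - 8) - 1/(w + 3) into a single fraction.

Common denominator (w - 8)(w + 3). Numerator: 4(w + 3) - 1(w - 8) = (4w + 12) - (w - 8) = 3w + 20
Result: (3w + 20)/[(w - 8)(w + 3)]


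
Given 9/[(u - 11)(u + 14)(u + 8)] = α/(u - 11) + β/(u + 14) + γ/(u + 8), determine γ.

Cover-up at u = -8: γ = 9/[(-8 - 11)(-8 + 14)] = 9/[(-19)(6)] = -9/114 = -3/38


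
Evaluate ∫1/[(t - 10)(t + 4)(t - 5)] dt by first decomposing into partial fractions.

Cover-up: P = 1/70, Q = 1/126, R = -1/45. Decomposition: (1/70)/(t - 10) + (1/126)/(t + 4) - (1/45)/(t - 5). Integrate each term: (1/70) ln|(t - 10)| + (1/126) ln|(t + 4)| - (1/45) ln|(t - 5)| + C


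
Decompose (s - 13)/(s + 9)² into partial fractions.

(s - 13) = A(s + 9) + B. At s = -9: B = 1·(-9) - 13 = -22. Coeff of s: A = 1
Result: 1/(s + 9) - 22/(s + 9)²


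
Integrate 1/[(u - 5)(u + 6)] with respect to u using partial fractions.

Decompose: 1/[(u - 5)(u + 6)] = (1/11)/(u - 5) - (1/11)/(u + 6). Integrate each term: (1/11) ln|(u - 5)| - (1/11) ln|(u + 6)| + C


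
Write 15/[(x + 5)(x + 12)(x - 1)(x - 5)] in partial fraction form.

Using Heaviside cover-up: (1/28)/(x + 5) - (15/1547)/(x + 12) - (5/104)/(x - 1) + (3/136)/(x - 5)


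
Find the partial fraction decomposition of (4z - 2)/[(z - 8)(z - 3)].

At z=8: A = (4·8 - 2)/(8 - 3) = 6. At z=3: B = (4·3 - 2)/(3 - 8) = -2
Result: 6/(z - 8) - 2/(z - 3)


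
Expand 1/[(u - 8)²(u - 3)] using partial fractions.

Cover-up at u=3: C = 1/(3 - 8)² = 1/25. Cover-up at u=8: B = 1/(8 - 3) = 1/5. Comparing u² coeff: A = -C = -1/25
Result: (-1/25)/(u - 8) + (1/5)/(u - 8)² + (1/25)/(u - 3)


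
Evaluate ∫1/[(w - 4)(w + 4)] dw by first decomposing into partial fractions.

Decompose: 1/[(w - 4)(w + 4)] = (1/8)/(w - 4) - (1/8)/(w + 4). Integrate each term: (1/8) ln|(w - 4)| - (1/8) ln|(w + 4)| + C


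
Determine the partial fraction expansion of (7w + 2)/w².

(7w + 2) = Aw + B. At w = 0: B = 7·0 + 2 = 2. Coeff of w: A = 7
Result: 7/w + 2/w²


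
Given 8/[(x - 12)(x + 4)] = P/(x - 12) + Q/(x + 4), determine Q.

Cover-up at x = -4: Q = 8/(-4 - 12) = -8/16 = -1/2


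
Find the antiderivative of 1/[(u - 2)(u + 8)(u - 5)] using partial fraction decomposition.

Cover-up: P = -1/30, Q = 1/130, R = 1/39. Decomposition: (-1/30)/(u - 2) + (1/130)/(u + 8) + (1/39)/(u - 5). Integrate each term: (-1/30) ln|(u - 2)| + (1/130) ln|(u + 8)| + (1/39) ln|(u - 5)| + C


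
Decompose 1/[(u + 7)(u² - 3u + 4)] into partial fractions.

Cover-up at u = -7: A = 1/((-7)² - 3·(-7) + 4) = 1/74. Then B = -A = -1/74, C = -A·(-3 - 7) = 5/37
Result: (1/74)/(u + 7) - ((1/74)u - 5/37)/(u² - 3u + 4)


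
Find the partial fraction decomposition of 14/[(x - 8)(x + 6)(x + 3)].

Using cover-up method: α = 1/11, β = 1/3, γ = -14/33
Result: (1/11)/(x - 8) + (1/3)/(x + 6) - (14/33)/(x + 3)


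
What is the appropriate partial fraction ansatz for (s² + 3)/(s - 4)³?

Repeated linear factor (power 3): A/(s - 4) + B/(s - 4)² + C/(s - 4)³


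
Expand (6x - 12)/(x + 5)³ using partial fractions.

(6x - 12) = α(x + 5)² + β(x + 5) + γ. At x = -5: γ = 6·(-5) - 12 = -42. Coefficients: α = 0, β = 6
Result: 6/(x + 5)² - 42/(x + 5)³


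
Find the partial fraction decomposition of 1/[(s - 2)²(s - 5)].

Cover-up at s=5: C = 1/(5 - 2)² = 1/9. Cover-up at s=2: B = 1/(2 - 5) = -1/3. Comparing s² coeff: A = -C = -1/9
Result: (-1/9)/(s - 2) - (1/3)/(s - 2)² + (1/9)/(s - 5)


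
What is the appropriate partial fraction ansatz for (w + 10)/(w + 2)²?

Repeated linear factor: A/(w + 2) + B/(w + 2)²


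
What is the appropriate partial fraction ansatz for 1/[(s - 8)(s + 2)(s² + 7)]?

Two linear + quadratic: A/(s - 8) + B/(s + 2) + (Cs + D)/(s² + 7)


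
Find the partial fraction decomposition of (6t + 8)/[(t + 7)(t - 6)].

At t=-7: P = (6·(-7) + 8)/(-7 - 6) = 34/13. At t=6: Q = (6·6 + 8)/(6 + 7) = 44/13
Result: (34/13)/(t + 7) + (44/13)/(t - 6)


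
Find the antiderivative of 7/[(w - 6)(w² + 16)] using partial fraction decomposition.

Cover-up at w=6: A = 7/(6²+16) = 7/52. Coeff matching: B = -7/52, C = -21/26. Decomposition: (7/52)/(w - 6) - ((7/52)w + 21/26)/(w² + 16). Integrate: linear → ln, quadratic → (1/2)ln + arctan: (7/52) ln|(w - 6)| - (7/104) ln(w² + 16) - (21/104) arctan(w/4) + C


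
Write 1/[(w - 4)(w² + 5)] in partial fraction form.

Cover-up at w = 4: α = 1/(4² + 5) = 1/21. Then β = -α = -1/21, γ = -α·(0 + 4) = -4/21
Result: (1/21)/(w - 4) - ((1/21)w + 4/21)/(w² + 5)


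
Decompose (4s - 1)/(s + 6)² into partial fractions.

(4s - 1) = P(s + 6) + Q. At s = -6: Q = 4·(-6) - 1 = -25. Coeff of s: P = 4
Result: 4/(s + 6) - 25/(s + 6)²


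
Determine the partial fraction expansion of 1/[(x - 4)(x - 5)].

1/(x - 4)(x - 5) = α/(x - 4) + β/(x - 5). α = 1/(4 - 5) = -1, β = 1/(5 - 4) = 1
Result: -1/(x - 4) + 1/(x - 5)


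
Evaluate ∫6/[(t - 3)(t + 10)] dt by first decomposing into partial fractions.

Decompose: 6/[(t - 3)(t + 10)] = (6/13)/(t - 3) - (6/13)/(t + 10). Integrate each term: (6/13) ln|(t - 3)| - (6/13) ln|(t + 10)| + C


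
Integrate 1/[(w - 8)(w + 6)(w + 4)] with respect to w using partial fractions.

Cover-up: P = 1/168, Q = 1/28, R = -1/24. Decomposition: (1/168)/(w - 8) + (1/28)/(w + 6) - (1/24)/(w + 4). Integrate each term: (1/168) ln|(w - 8)| + (1/28) ln|(w + 6)| - (1/24) ln|(w + 4)| + C


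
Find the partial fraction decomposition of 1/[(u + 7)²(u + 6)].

Cover-up at u=-6: γ = 1/(-6 + 7)² = 1. Cover-up at u=-7: β = 1/(-7 + 6) = -1. Comparing u² coeff: α = -γ = -1
Result: -1/(u + 7) - 1/(u + 7)² + 1/(u + 6)


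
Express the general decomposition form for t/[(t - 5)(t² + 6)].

Linear + irreducible quadratic: P/(t - 5) + (Qt + R)/(t² + 6)


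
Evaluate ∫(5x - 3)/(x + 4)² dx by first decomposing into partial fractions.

Decompose: α = 5, β = 5·(-4) - 3 = -23, so (5x - 3)/(x + 4)² = 5/(x + 4) - 23/(x + 4)². Integrate: ∫ α/(x + 4) dx = 5 ln|(x + 4)|; ∫ β/(x + 4)² dx = 23/(x + 4). Sum: 5 ln|(x + 4)| + 23/(x + 4) + C


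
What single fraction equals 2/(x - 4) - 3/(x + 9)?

Common denominator (x - 4)(x + 9). Numerator: 2(x + 9) - 3(x - 4) = (2x + 18) - (3x - 12) = -x + 30
Result: (-x + 30)/[(x - 4)(x + 9)]


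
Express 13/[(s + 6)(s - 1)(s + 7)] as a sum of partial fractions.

Using cover-up method: A = -13/7, B = 13/56, C = 13/8
Result: (-13/7)/(s + 6) + (13/56)/(s - 1) + (13/8)/(s + 7)


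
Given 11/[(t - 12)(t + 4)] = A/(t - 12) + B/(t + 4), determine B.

Cover-up at t = -4: B = 11/(-4 - 12) = -11/16


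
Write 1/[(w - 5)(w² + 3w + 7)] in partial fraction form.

Cover-up at w = 5: A = 1/(5² + 3·5 + 7) = 1/47. Then B = -A = -1/47, C = -A·(3 + 5) = -8/47
Result: (1/47)/(w - 5) - ((1/47)w + 8/47)/(w² + 3w + 7)


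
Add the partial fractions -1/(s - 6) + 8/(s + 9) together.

Common denominator (s - 6)(s + 9). Numerator: -1(s + 9) + 8(s - 6) = (-s - 9) + (8s - 48) = 7s - 57
Result: (7s - 57)/[(s - 6)(s + 9)]


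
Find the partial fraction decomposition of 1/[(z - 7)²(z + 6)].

Cover-up at z=-6: R = 1/(-6 - 7)² = 1/169. Cover-up at z=7: Q = 1/(7 + 6) = 1/13. Comparing z² coeff: P = -R = -1/169
Result: (-1/169)/(z - 7) + (1/13)/(z - 7)² + (1/169)/(z + 6)


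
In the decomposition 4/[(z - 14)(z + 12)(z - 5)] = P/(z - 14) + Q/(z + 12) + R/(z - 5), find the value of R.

Cover-up at z = 5: R = 4/[(5 - 14)(5 + 12)] = 4/[(-9)(17)] = -4/153


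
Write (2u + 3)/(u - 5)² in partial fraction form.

(2u + 3) = α(u - 5) + β. At u = 5: β = 2·5 + 3 = 13. Coeff of u: α = 2
Result: 2/(u - 5) + 13/(u - 5)²


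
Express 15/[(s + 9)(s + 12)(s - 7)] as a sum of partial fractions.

Using cover-up method: α = -5/16, β = 5/19, γ = 15/304
Result: (-5/16)/(s + 9) + (5/19)/(s + 12) + (15/304)/(s - 7)


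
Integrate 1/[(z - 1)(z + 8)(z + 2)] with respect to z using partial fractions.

Cover-up: A = 1/27, B = 1/54, C = -1/18. Decomposition: (1/27)/(z - 1) + (1/54)/(z + 8) - (1/18)/(z + 2). Integrate each term: (1/27) ln|(z - 1)| + (1/54) ln|(z + 8)| - (1/18) ln|(z + 2)| + C


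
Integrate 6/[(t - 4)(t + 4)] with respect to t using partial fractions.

Decompose: 6/[(t - 4)(t + 4)] = (3/4)/(t - 4) - (3/4)/(t + 4). Integrate each term: (3/4) ln|(t - 4)| - (3/4) ln|(t + 4)| + C


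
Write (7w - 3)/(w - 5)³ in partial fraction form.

(7w - 3) = α(w - 5)² + β(w - 5) + γ. At w = 5: γ = 7·5 - 3 = 32. Coefficients: α = 0, β = 7
Result: 7/(w - 5)² + 32/(w - 5)³


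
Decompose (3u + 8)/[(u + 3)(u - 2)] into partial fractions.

At u=-3: P = (3·(-3) + 8)/(-3 - 2) = 1/5. At u=2: Q = (3·2 + 8)/(2 + 3) = 14/5
Result: (1/5)/(u + 3) + (14/5)/(u - 2)


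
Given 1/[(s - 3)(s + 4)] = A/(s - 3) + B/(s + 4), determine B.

Cover-up at s = -4: B = 1/(-4 - 3) = -1/7


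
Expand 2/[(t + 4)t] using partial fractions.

2/(t + 4)t = P/(t + 4) + Q/t. P = 2/(-4 - 0) = -1/2, Q = 2/(0 + 4) = 1/2
Result: (-1/2)/(t + 4) + (1/2)/t


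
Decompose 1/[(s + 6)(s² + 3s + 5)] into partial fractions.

Cover-up at s = -6: A = 1/((-6)² + 3·(-6) + 5) = 1/23. Then B = -A = -1/23, C = -A·(3 - 6) = 3/23
Result: (1/23)/(s + 6) - ((1/23)s - 3/23)/(s² + 3s + 5)


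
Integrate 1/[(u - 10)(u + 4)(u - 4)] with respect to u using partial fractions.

Cover-up: P = 1/84, Q = 1/112, R = -1/48. Decomposition: (1/84)/(u - 10) + (1/112)/(u + 4) - (1/48)/(u - 4). Integrate each term: (1/84) ln|(u - 10)| + (1/112) ln|(u + 4)| - (1/48) ln|(u - 4)| + C


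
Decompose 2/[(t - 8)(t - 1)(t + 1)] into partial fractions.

Using cover-up method: P = 2/63, Q = -1/7, R = 1/9
Result: (2/63)/(t - 8) - (1/7)/(t - 1) + (1/9)/(t + 1)


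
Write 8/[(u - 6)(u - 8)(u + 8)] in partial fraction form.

Using cover-up method: P = -2/7, Q = 1/4, R = 1/28
Result: (-2/7)/(u - 6) + (1/4)/(u - 8) + (1/28)/(u + 8)


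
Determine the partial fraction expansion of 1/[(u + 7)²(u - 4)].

Cover-up at u=4: R = 1/(4 + 7)² = 1/121. Cover-up at u=-7: Q = 1/(-7 - 4) = -1/11. Comparing u² coeff: P = -R = -1/121
Result: (-1/121)/(u + 7) - (1/11)/(u + 7)² + (1/121)/(u - 4)


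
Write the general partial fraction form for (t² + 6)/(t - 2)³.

Repeated linear factor (power 3): A/(t - 2) + B/(t - 2)² + C/(t - 2)³


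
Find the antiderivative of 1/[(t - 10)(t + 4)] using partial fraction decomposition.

Decompose: 1/[(t - 10)(t + 4)] = (1/14)/(t - 10) - (1/14)/(t + 4). Integrate each term: (1/14) ln|(t - 10)| - (1/14) ln|(t + 4)| + C


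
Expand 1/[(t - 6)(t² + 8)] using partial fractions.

Cover-up at t = 6: P = 1/(6² + 8) = 1/44. Then Q = -P = -1/44, R = -P·(0 + 6) = -3/22
Result: (1/44)/(t - 6) - ((1/44)t + 3/22)/(t² + 8)


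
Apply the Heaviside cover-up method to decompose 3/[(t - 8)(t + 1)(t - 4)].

Cover (t - 8), t=8: A = 3/[(8 + 1)(8 - 4)] = 1/12. Cover (t + 1), t=-1: B = 3/[(-1 - 8)(-1 - 4)] = 1/15. Cover (t - 4), t=4: C = 3/[(4 - 8)(4 + 1)] = -3/20.
Result: (1/12)/(t - 8) + (1/15)/(t + 1) - (3/20)/(t - 4)


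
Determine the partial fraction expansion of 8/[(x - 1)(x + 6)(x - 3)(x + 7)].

Using Heaviside cover-up: (-1/14)/(x - 1) + (8/63)/(x + 6) + (2/45)/(x - 3) - (1/10)/(x + 7)


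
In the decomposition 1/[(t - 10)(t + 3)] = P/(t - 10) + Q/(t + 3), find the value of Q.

Cover-up at t = -3: Q = 1/(-3 - 10) = -1/13


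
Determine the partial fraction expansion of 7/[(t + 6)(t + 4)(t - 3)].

Using cover-up method: A = 7/18, B = -1/2, C = 1/9
Result: (7/18)/(t + 6) - (1/2)/(t + 4) + (1/9)/(t - 3)


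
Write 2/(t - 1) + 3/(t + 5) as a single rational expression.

Common denominator (t - 1)(t + 5). Numerator: 2(t + 5) + 3(t - 1) = (2t + 10) + (3t - 3) = 5t + 7
Result: (5t + 7)/[(t - 1)(t + 5)]


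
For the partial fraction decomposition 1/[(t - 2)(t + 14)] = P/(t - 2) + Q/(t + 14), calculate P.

Cover-up at t = 2: P = 1/(2 + 14) = 1/16


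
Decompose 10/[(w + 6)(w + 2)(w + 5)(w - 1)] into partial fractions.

Using Heaviside cover-up: (-5/14)/(w + 6) - (5/18)/(w + 2) + (5/9)/(w + 5) + (5/63)/(w - 1)


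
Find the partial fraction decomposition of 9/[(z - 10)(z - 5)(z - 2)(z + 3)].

Using Heaviside cover-up: (9/520)/(z - 10) - (3/40)/(z - 5) + (3/40)/(z - 2) - (9/520)/(z + 3)


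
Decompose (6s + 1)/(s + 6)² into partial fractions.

(6s + 1) = α(s + 6) + β. At s = -6: β = 6·(-6) + 1 = -35. Coeff of s: α = 6
Result: 6/(s + 6) - 35/(s + 6)²


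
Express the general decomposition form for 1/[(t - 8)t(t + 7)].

Three distinct linear factors: A/(t - 8) + B/t + C/(t + 7)


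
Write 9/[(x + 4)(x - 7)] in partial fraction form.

9/(x + 4)(x - 7) = A/(x + 4) + B/(x - 7). A = 9/(-4 - 7) = -9/11, B = 9/(7 + 4) = 9/11
Result: (-9/11)/(x + 4) + (9/11)/(x - 7)


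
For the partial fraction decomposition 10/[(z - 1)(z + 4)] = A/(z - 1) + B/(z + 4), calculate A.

Cover-up at z = 1: A = 10/(1 + 4) = 10/5 = 2


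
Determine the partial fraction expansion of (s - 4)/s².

(s - 4) = As + B. At s = 0: B = 1·0 - 4 = -4. Coeff of s: A = 1
Result: 1/s - 4/s²


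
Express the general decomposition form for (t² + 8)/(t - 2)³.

Repeated linear factor (power 3): α/(t - 2) + β/(t - 2)² + γ/(t - 2)³


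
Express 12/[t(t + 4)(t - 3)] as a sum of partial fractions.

Using cover-up method: A = -1, B = 3/7, C = 4/7
Result: -1/t + (3/7)/(t + 4) + (4/7)/(t - 3)


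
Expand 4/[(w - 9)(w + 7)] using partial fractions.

4/(w - 9)(w + 7) = A/(w - 9) + B/(w + 7). A = 4/(9 + 7) = 1/4, B = 4/(-7 - 9) = -1/4
Result: (1/4)/(w - 9) - (1/4)/(w + 7)


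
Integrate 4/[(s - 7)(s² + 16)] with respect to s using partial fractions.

Cover-up at s=7: α = 4/(7²+16) = 4/65. Coeff matching: β = -4/65, γ = -28/65. Decomposition: (4/65)/(s - 7) - ((4/65)s + 28/65)/(s² + 16). Integrate: linear → ln, quadratic → (1/2)ln + arctan: (4/65) ln|(s - 7)| - (2/65) ln(s² + 16) - (7/65) arctan(s/4) + C


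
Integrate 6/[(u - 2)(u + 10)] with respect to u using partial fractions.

Decompose: 6/[(u - 2)(u + 10)] = (1/2)/(u - 2) - (1/2)/(u + 10). Integrate each term: (1/2) ln|(u - 2)| - (1/2) ln|(u + 10)| + C


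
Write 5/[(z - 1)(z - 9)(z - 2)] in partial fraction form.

Using cover-up method: α = 5/8, β = 5/56, γ = -5/7
Result: (5/8)/(z - 1) + (5/56)/(z - 9) - (5/7)/(z - 2)


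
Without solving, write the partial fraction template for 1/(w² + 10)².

Repeated quadratic factor: (αw + β)/(w² + 10) + (γw + δ)/(w² + 10)²


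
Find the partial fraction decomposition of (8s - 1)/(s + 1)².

(8s - 1) = A(s + 1) + B. At s = -1: B = 8·(-1) - 1 = -9. Coeff of s: A = 8
Result: 8/(s + 1) - 9/(s + 1)²


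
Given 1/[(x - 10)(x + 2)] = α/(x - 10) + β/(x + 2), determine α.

Cover-up at x = 10: α = 1/(10 + 2) = 1/12


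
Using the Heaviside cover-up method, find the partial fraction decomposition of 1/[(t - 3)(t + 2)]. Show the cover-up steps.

Cover (t - 3): set t=3, get α = 1/(3 + 2) = 1/5. Cover (t + 2): set t=-2, get β = 1/(-2 - 3) = -1/5.
Result: (1/5)/(t - 3) - (1/5)/(t + 2)


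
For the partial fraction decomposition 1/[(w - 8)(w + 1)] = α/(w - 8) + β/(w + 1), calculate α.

Cover-up at w = 8: α = 1/(8 + 1) = 1/9


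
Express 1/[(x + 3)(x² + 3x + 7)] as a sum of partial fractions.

Cover-up at x = -3: A = 1/((-3)² + 3·(-3) + 7) = 1/7. Then B = -A = -1/7, C = -A·(3 - 3) = 0
Result: (1/7)/(x + 3) - ((1/7)x)/(x² + 3x + 7)


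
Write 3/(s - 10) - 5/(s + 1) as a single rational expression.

Common denominator (s - 10)(s + 1). Numerator: 3(s + 1) - 5(s - 10) = (3s + 3) - (5s - 50) = -2s + 53
Result: (-2s + 53)/[(s - 10)(s + 1)]


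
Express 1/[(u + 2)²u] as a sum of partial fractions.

Cover-up at u=0: R = 1/(0 + 2)² = 1/4. Cover-up at u=-2: Q = 1/(-2 - 0) = -1/2. Comparing u² coeff: P = -R = -1/4
Result: (-1/4)/(u + 2) - (1/2)/(u + 2)² + (1/4)/u


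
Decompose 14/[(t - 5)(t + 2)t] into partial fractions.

Using cover-up method: P = 2/5, Q = 1, R = -7/5
Result: (2/5)/(t - 5) + 1/(t + 2) - (7/5)/t


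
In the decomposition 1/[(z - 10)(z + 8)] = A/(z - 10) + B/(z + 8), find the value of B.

Cover-up at z = -8: B = 1/(-8 - 10) = -1/18


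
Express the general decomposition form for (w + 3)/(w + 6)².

Repeated linear factor: A/(w + 6) + B/(w + 6)²


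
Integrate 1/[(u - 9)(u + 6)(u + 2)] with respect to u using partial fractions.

Cover-up: A = 1/165, B = 1/60, C = -1/44. Decomposition: (1/165)/(u - 9) + (1/60)/(u + 6) - (1/44)/(u + 2). Integrate each term: (1/165) ln|(u - 9)| + (1/60) ln|(u + 6)| - (1/44) ln|(u + 2)| + C


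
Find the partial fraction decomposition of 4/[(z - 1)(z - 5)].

4/(z - 1)(z - 5) = A/(z - 1) + B/(z - 5). A = 4/(1 - 5) = -1, B = 4/(5 - 1) = 1
Result: -1/(z - 1) + 1/(z - 5)


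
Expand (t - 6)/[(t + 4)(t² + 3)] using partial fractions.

At t=-4: α = (1·(-4) - 6)/((-4)² + 3) = -10/19. β = -α = 10/19, γ = 1 - (-4)·α = -21/19
Result: (-10/19)/(t + 4) + ((10/19)t - 21/19)/(t² + 3)


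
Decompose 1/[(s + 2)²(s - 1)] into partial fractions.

Cover-up at s=1: R = 1/(1 + 2)² = 1/9. Cover-up at s=-2: Q = 1/(-2 - 1) = -1/3. Comparing s² coeff: P = -R = -1/9
Result: (-1/9)/(s + 2) - (1/3)/(s + 2)² + (1/9)/(s - 1)


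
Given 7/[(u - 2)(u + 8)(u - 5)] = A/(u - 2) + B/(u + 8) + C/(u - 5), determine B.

Cover-up at u = -8: B = 7/[(-8 - 2)(-8 - 5)] = 7/[(-10)(-13)] = 7/130


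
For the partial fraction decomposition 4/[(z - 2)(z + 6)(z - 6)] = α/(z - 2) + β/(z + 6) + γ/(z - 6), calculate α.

Cover-up at z = 2: α = 4/[(2 + 6)(2 - 6)] = 4/[(8)(-4)] = -4/32 = -1/8


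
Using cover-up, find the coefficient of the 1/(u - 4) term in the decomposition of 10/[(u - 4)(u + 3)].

Cover (u - 4), set u=4: 10/((u + 3) at u=4) = 10/(7) = 10/7


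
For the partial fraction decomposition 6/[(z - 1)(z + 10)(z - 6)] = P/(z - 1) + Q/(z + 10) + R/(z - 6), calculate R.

Cover-up at z = 6: R = 6/[(6 - 1)(6 + 10)] = 6/[(5)(16)] = 6/80 = 3/40


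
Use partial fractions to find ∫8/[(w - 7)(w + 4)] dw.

Decompose: 8/[(w - 7)(w + 4)] = (8/11)/(w - 7) - (8/11)/(w + 4). Integrate each term: (8/11) ln|(w - 7)| - (8/11) ln|(w + 4)| + C


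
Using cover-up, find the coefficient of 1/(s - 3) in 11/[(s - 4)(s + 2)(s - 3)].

Cover (s - 3), set s=3: 11/[(3 - 4)(3 + 2)] = -11/5


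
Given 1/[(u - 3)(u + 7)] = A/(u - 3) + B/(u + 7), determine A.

Cover-up at u = 3: A = 1/(3 + 7) = 1/10


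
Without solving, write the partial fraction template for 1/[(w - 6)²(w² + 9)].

Repeated linear + quadratic: P/(w - 6) + Q/(w - 6)² + (Rw + S)/(w² + 9)


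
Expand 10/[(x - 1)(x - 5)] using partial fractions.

10/(x - 1)(x - 5) = A/(x - 1) + B/(x - 5). A = 10/(1 - 5) = -5/2, B = 10/(5 - 1) = 5/2
Result: (-5/2)/(x - 1) + (5/2)/(x - 5)


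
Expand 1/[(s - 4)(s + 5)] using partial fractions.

1/(s - 4)(s + 5) = A/(s - 4) + B/(s + 5). A = 1/(4 + 5) = 1/9, B = 1/(-5 - 4) = -1/9
Result: (1/9)/(s - 4) - (1/9)/(s + 5)


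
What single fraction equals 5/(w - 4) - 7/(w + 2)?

Common denominator (w - 4)(w + 2). Numerator: 5(w + 2) - 7(w - 4) = (5w + 10) - (7w - 28) = -2w + 38
Result: (-2w + 38)/[(w - 4)(w + 2)]


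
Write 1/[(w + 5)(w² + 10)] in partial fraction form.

Cover-up at w = -5: α = 1/((-5)² + 10) = 1/35. Then β = -α = -1/35, γ = -α·(0 - 5) = 1/7
Result: (1/35)/(w + 5) - ((1/35)w - 1/7)/(w² + 10)


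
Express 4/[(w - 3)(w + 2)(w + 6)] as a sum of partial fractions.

Using cover-up method: P = 4/45, Q = -1/5, R = 1/9
Result: (4/45)/(w - 3) - (1/5)/(w + 2) + (1/9)/(w + 6)


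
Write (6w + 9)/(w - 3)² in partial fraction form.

(6w + 9) = P(w - 3) + Q. At w = 3: Q = 6·3 + 9 = 27. Coeff of w: P = 6
Result: 6/(w - 3) + 27/(w - 3)²


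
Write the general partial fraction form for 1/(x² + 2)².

Repeated quadratic factor: (Ax + B)/(x² + 2) + (Cx + D)/(x² + 2)²


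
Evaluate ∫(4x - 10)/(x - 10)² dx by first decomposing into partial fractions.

Decompose: α = 4, β = 4·10 - 10 = 30, so (4x - 10)/(x - 10)² = 4/(x - 10) + 30/(x - 10)². Integrate: ∫ α/(x - 10) dx = 4 ln|(x - 10)|; ∫ β/(x - 10)² dx = -30/(x - 10). Sum: 4 ln|(x - 10)| - 30/(x - 10) + C


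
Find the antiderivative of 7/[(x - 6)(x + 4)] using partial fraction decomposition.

Decompose: 7/[(x - 6)(x + 4)] = (7/10)/(x - 6) - (7/10)/(x + 4). Integrate each term: (7/10) ln|(x - 6)| - (7/10) ln|(x + 4)| + C


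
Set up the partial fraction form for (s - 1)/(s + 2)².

Repeated linear factor: α/(s + 2) + β/(s + 2)²


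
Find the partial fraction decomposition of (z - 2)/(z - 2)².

(z - 2) = P(z - 2) + Q. At z = 2: Q = 1·2 - 2 = 0. Coeff of z: P = 1
Result: 1/(z - 2)


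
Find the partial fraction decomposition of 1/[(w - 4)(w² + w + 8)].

Cover-up at w = 4: A = 1/(4² + 1·4 + 8) = 1/28. Then B = -A = -1/28, C = -A·(1 + 4) = -5/28
Result: (1/28)/(w - 4) - ((1/28)w + 5/28)/(w² + w + 8)


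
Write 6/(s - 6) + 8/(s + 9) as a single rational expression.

Common denominator (s - 6)(s + 9). Numerator: 6(s + 9) + 8(s - 6) = (6s + 54) + (8s - 48) = 14s + 6
Result: (14s + 6)/[(s - 6)(s + 9)]


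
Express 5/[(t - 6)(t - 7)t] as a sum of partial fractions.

Using cover-up method: A = -5/6, B = 5/7, C = 5/42
Result: (-5/6)/(t - 6) + (5/7)/(t - 7) + (5/42)/t


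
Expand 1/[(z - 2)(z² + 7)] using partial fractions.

Cover-up at z = 2: A = 1/(2² + 7) = 1/11. Then B = -A = -1/11, C = -A·(0 + 2) = -2/11
Result: (1/11)/(z - 2) - ((1/11)z + 2/11)/(z² + 7)


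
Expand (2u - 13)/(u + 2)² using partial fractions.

(2u - 13) = α(u + 2) + β. At u = -2: β = 2·(-2) - 13 = -17. Coeff of u: α = 2
Result: 2/(u + 2) - 17/(u + 2)²


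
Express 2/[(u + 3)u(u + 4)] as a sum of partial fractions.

Using cover-up method: α = -2/3, β = 1/6, γ = 1/2
Result: (-2/3)/(u + 3) + (1/6)/u + (1/2)/(u + 4)


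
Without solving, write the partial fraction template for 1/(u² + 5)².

Repeated quadratic factor: (Pu + Q)/(u² + 5) + (Ru + S)/(u² + 5)²


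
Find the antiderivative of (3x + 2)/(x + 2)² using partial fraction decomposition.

Decompose: A = 3, B = 3·(-2) + 2 = -4, so (3x + 2)/(x + 2)² = 3/(x + 2) - 4/(x + 2)². Integrate: ∫ A/(x + 2) dx = 3 ln|(x + 2)|; ∫ B/(x + 2)² dx = 4/(x + 2). Sum: 3 ln|(x + 2)| + 4/(x + 2) + C


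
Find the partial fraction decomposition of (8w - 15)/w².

(8w - 15) = Aw + B. At w = 0: B = 8·0 - 15 = -15. Coeff of w: A = 8
Result: 8/w - 15/w²


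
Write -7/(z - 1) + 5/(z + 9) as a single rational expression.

Common denominator (z - 1)(z + 9). Numerator: -7(z + 9) + 5(z - 1) = (-7z - 63) + (5z - 5) = -2z - 68
Result: (-2z - 68)/[(z - 1)(z + 9)]


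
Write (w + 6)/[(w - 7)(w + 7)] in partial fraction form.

At w=7: A = (1·7 + 6)/(7 + 7) = 13/14. At w=-7: B = (1·(-7) + 6)/(-7 - 7) = 1/14
Result: (13/14)/(w - 7) + (1/14)/(w + 7)


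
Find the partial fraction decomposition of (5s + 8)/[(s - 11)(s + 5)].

At s=11: α = (5·11 + 8)/(11 + 5) = 63/16. At s=-5: β = (5·(-5) + 8)/(-5 - 11) = 17/16
Result: (63/16)/(s - 11) + (17/16)/(s + 5)


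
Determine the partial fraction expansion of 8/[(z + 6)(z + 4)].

8/(z + 6)(z + 4) = P/(z + 6) + Q/(z + 4). P = 8/(-6 + 4) = -4, Q = 8/(-4 + 6) = 4
Result: -4/(z + 6) + 4/(z + 4)


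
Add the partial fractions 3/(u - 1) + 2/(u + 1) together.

Common denominator (u - 1)(u + 1). Numerator: 3(u + 1) + 2(u - 1) = (3u + 3) + (2u - 2) = 5u + 1
Result: (5u + 1)/[(u - 1)(u + 1)]


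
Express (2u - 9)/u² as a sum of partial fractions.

(2u - 9) = Au + B. At u = 0: B = 2·0 - 9 = -9. Coeff of u: A = 2
Result: 2/u - 9/u²
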